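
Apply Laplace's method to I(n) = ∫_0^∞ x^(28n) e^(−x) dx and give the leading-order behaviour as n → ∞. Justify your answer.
I(n) ~ sqrt(2π·28n) · (28n/e)^(28n)

Write the integrand as exp(28n ln x − x) and set f(x) = 28n ln x − x. Then f'(x) = 28n/x − 1 = 0 at x* = 28n, and f''(x*) = −28n/x*^2 = −1/(28n). Laplace's method (interior maximum) gives
  I(n) ~ e^(f(x*)) · sqrt(2π / |f''(x*)|)
        = exp(28n ln(28n) − 28n) · sqrt(2π · 28n)
        = (28n)^(28n) e^(−28n) · sqrt(2π·28n)
        = sqrt(2π·28n) · (28n/e)^(28n).
This matches Γ(28n+1) with Stirling applied to Γ.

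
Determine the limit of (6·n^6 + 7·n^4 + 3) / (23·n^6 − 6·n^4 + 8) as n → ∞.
lim = 6/23

For large n the leading n^6 terms dominate both numerator and denominator. Dividing top and bottom by n^6, every other term tends to 0, leaving 6/23.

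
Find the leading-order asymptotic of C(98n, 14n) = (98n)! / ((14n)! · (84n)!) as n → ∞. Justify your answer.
C(98n, 14n) ~ (823543/46656)^(14n) · sqrt(7/(12π·14n))

Write N = 14n. Apply Stirling to each factorial:
  (7N)! ~ sqrt(2π·7N) · (7N/e)^(7N),
  N! ~ sqrt(2π N) · (N/e)^N,
  (6N)! ~ sqrt(2π·6N) · (6N/e)^(6N).
The exponential factors combine to (7N)^(7N) / (N^N · (6N)^(6N)) = 7^(7N)/6^(6N) = (7^7/6^6)^N = (823543/46656)^N.
The square-root prefactors combine to sqrt(2π·7N) / (sqrt(2π N)·sqrt(2π·6N)) = sqrt(7 / (2π·6·N)) = sqrt(7/(12π·14n)).
Substituting N = 14n: C(98n, 14n) ~ (823543/46656)^(14n) · sqrt(7/(12π·14n)).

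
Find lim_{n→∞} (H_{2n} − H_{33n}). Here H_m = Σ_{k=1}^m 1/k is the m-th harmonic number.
lim = ln(2/33)

Euler-Maclaurin gives H_m = ln m + γ + 1/(2m) + O(1/m^2). The γ and O(1/m) terms cancel in the difference:
  H_{2n} − H_{33n} = ln(2n) − ln(33n) + O(1/n) = ln(2/33) + O(1/n).
Hence the limit is ln(2/33).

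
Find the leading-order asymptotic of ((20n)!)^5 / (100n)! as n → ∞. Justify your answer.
((20n)!)^5/(100n)! ~ ((2π·20n)^(4/2) / sqrt(5)) · 5^(−5·20n)  →  0

Write N = 20n. Stirling: N! ~ sqrt(2π N)(N/e)^N and (5N)! ~ sqrt(2π·5N)·(5N/e)^(5N).
  (N!)^5/(5N)! ~ (2π N)^(5/2) (N/e)^(5N) / [sqrt(2π·5N) (5N/e)^(5N)]
     = (2π N)^(5/2) / sqrt(2π·5N) · (N/(5N))^(5N)
     = (2π N)^((5−1)/2) / sqrt(5) · 5^(−5N).
Since 5^5 > 1, the factor 5^(−5N) decays exponentially, so the ratio → 0. Substituting N = 20n gives the stated form.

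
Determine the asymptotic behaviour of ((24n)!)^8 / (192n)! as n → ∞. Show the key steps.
((24n)!)^8/(192n)! ~ ((2π·24n)^(7/2) / sqrt(8)) · 8^(−8·24n)  →  0

Write N = 24n. Stirling: N! ~ sqrt(2π N)(N/e)^N and (8N)! ~ sqrt(2π·8N)·(8N/e)^(8N).
  (N!)^8/(8N)! ~ (2π N)^(8/2) (N/e)^(8N) / [sqrt(2π·8N) (8N/e)^(8N)]
     = (2π N)^(8/2) / sqrt(2π·8N) · (N/(8N))^(8N)
     = (2π N)^((8−1)/2) / sqrt(8) · 8^(−8N).
Since 8^8 > 1, the factor 8^(−8N) decays exponentially, so the ratio → 0. Substituting N = 24n gives the stated form.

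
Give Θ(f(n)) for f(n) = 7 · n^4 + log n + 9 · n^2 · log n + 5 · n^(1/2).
f(n) ∈ Θ(n^4)

Compare the terms by growth order. For large n, n^a · (log n)^b dominates n^a' · (log n)^b' iff a > a', or (a = a' and b > b'). Ranking the 4 terms shows the dominant one is 7 · n^4. Hence f(n) ∈ Θ(n^4).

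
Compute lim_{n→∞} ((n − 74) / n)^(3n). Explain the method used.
lim = e^(−222)

Rewrite as (1 − 74/n)^(3n). By the standard limit (1 + x/n)^n → e^x, we have (1 − 74/n)^n → e^(−74), and raising to the 3rd power gives e^(−222).
More precisely, ln[(1 − 74/n)^(3n)] = 3n · ln(1 − 74/n) = 3n · (-74/n + O(1/n^2)) = -222 + O(1/n) → -222.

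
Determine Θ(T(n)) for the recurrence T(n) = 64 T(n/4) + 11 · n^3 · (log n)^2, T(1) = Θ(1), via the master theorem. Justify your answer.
T(n) = Θ(n^3 · (log n)^3)

Here log_4 64 = 3 and f(n) = 11 · n^3 · (log n)^2 = Θ(n^(log_4 64) · (log n)^2). This is the extended Case 2 of the master theorem (f matches the critical exponent up to log factors), giving T(n) = Θ(n^(log_4 64) · (log n)^(2+1)) = Θ(n^3 · (log n)^3).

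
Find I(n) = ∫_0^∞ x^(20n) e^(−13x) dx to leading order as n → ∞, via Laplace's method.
I(n) ~ (sqrt(2π·20n) / 13) · (20n/(13e))^(20n)

Write the integrand as exp(20n ln x − 13x) and set f(x) = 20n ln x − 13x. Then f'(x) = 20n/x − 13 = 0 at x* = 20n/13, and f''(x*) = −20n/x*^2 = −13^2/(20n). Laplace's method (interior maximum) gives
  I(n) ~ e^(f(x*)) · sqrt(2π / |f''(x*)|)
        = exp(20n ln(20n/13) − 20n) · sqrt(2π · 20n / 13^2)
        = (20n/13)^(20n) e^(−20n) · sqrt(2π·20n) / 13
        = (sqrt(2π·20n) / 13) · (20n/(13e))^(20n).
This matches Γ(20n+1)/13^(20n+1) with Stirling applied to Γ.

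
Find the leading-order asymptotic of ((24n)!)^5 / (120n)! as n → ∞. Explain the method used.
((24n)!)^5/(120n)! ~ ((2π·24n)^(4/2) / sqrt(5)) · 5^(−5·24n)  →  0

Write N = 24n. Stirling: N! ~ sqrt(2π N)(N/e)^N and (5N)! ~ sqrt(2π·5N)·(5N/e)^(5N).
  (N!)^5/(5N)! ~ (2π N)^(5/2) (N/e)^(5N) / [sqrt(2π·5N) (5N/e)^(5N)]
     = (2π N)^(5/2) / sqrt(2π·5N) · (N/(5N))^(5N)
     = (2π N)^((5−1)/2) / sqrt(5) · 5^(−5N).
Since 5^5 > 1, the factor 5^(−5N) decays exponentially, so the ratio → 0. Substituting N = 24n gives the stated form.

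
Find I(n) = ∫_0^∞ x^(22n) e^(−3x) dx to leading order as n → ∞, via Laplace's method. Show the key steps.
I(n) ~ (sqrt(2π·22n) / 3) · (22n/(3e))^(22n)

Write the integrand as exp(22n ln x − 3x) and set f(x) = 22n ln x − 3x. Then f'(x) = 22n/x − 3 = 0 at x* = 22n/3, and f''(x*) = −22n/x*^2 = −3^2/(22n). Laplace's method (interior maximum) gives
  I(n) ~ e^(f(x*)) · sqrt(2π / |f''(x*)|)
        = exp(22n ln(22n/3) − 22n) · sqrt(2π · 22n / 3^2)
        = (22n/3)^(22n) e^(−22n) · sqrt(2π·22n) / 3
        = (sqrt(2π·22n) / 3) · (22n/(3e))^(22n).
This matches Γ(22n+1)/3^(22n+1) with Stirling applied to Γ.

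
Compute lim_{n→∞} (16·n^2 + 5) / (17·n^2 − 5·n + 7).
lim = 16/17

For large n the leading n^2 terms dominate both numerator and denominator. Dividing top and bottom by n^2, every other term tends to 0, leaving 16/17.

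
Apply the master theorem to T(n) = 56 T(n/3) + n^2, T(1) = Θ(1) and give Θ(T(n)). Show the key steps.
T(n) = Θ(n^(log_3 56))

Master theorem: compare f(n) = n^2 to n^(log_3 56) where log_3 56 ≈ 3.664. Since 2 < log_3 56, we have f(n) = O(n^(log_3 56 − ε)) for some ε > 0 — Case 1. Hence T(n) = Θ(n^(log_3 56)).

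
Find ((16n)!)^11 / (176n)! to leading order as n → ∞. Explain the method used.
((16n)!)^11/(176n)! ~ ((2π·16n)^(10/2) / sqrt(11)) · 11^(−11·16n)  →  0

Write N = 16n. Stirling: N! ~ sqrt(2π N)(N/e)^N and (11N)! ~ sqrt(2π·11N)·(11N/e)^(11N).
  (N!)^11/(11N)! ~ (2π N)^(11/2) (N/e)^(11N) / [sqrt(2π·11N) (11N/e)^(11N)]
     = (2π N)^(11/2) / sqrt(2π·11N) · (N/(11N))^(11N)
     = (2π N)^((11−1)/2) / sqrt(11) · 11^(−11N).
Since 11^11 > 1, the factor 11^(−11N) decays exponentially, so the ratio → 0. Substituting N = 16n gives the stated form.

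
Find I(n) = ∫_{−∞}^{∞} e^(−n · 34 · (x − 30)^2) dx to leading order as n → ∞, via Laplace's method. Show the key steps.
I(n) = sqrt(π/(34n))

Here φ(x) = 34 · (x − 30)^2 has its unique minimum at x* = 30 with φ(x*) = 0 and φ''(x*) = 68. Laplace's method gives
  I(n) ~ e^(−n φ(x*)) · sqrt(2π / (n · φ''(x*))) = sqrt(2π / (68n)) = sqrt(π/(34n)).
This is exact: substituting u = (x − 30)·sqrt(34n) gives I(n) = (1/sqrt(34n)) ∫_{−∞}^{∞} e^(−u^2) du = sqrt(π/(34n)).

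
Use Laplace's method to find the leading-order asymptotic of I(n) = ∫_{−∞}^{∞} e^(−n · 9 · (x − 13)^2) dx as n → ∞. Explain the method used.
I(n) = sqrt(π/(9n))

Here φ(x) = 9 · (x − 13)^2 has its unique minimum at x* = 13 with φ(x*) = 0 and φ''(x*) = 18. Laplace's method gives
  I(n) ~ e^(−n φ(x*)) · sqrt(2π / (n · φ''(x*))) = sqrt(2π / (18n)) = sqrt(π/(9n)).
This is exact: substituting u = (x − 13)·sqrt(9n) gives I(n) = (1/sqrt(9n)) ∫_{−∞}^{∞} e^(−u^2) du = sqrt(π/(9n)).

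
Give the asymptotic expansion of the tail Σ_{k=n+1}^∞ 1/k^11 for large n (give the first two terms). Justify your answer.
Σ_{k>n} 1/k^11 = 1/(10 · n^10) − 1/(2 · n^11) + O(1/n^12)

Compare to the integral: ∫_{n}^∞ x^(−11) dx = [−x^(−10)/10]_{n}^∞ = 1/((11−1)·n^10). The Euler-Maclaurin correction adds −f(n)/2 = −1/(2·n^11). Euler-Maclaurin then gives
  Σ_{k>n} 1/k^11 = ∫_{n}^∞ dx/x^11 − 1/(2·n^11) + O(1/n^12).
(Equivalently this is ζ(11) − Σ_{k≤n} 1/k^11.)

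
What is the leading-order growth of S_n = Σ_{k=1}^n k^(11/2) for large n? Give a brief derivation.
S_n ~ (2/13) · n^(13/2)

Integral comparison: Σ_{k=1}^n k^(11/2) = ∫_0^n x^(11/2) dx + O(n^(11/2)). The integral is n^(1 + 11/2) / (1 + 11/2) = n^((11+2)/2) / ((11+2)/2) = (2/13) · n^(13/2).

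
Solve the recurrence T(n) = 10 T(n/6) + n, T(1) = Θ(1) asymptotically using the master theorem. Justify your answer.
T(n) = Θ(n^(log_6 10))

Master theorem: compare f(n) = n to n^(log_6 10) where log_6 10 ≈ 1.285. Since 1 < log_6 10, we have f(n) = O(n^(log_6 10 − ε)) for some ε > 0 — Case 1. Hence T(n) = Θ(n^(log_6 10)).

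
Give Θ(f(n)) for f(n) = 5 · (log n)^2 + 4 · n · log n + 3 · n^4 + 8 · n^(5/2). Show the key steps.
f(n) ∈ Θ(n^4)

Compare the terms by growth order. For large n, n^a · (log n)^b dominates n^a' · (log n)^b' iff a > a', or (a = a' and b > b'). Ranking the 4 terms shows the dominant one is 3 · n^4. Hence f(n) ∈ Θ(n^4).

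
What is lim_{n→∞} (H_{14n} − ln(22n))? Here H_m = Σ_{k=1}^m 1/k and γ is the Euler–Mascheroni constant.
lim = ln(7/11) + γ

By Euler-Maclaurin, H_m = ln m + γ + O(1/m). So
  H_{14n} − ln(22n) = ln(14n) + γ − ln(22n) + O(1/n)
                       = ln(14/22) + γ + O(1/n).
Hence the limit is ln(14/22) + γ (= ln(7/11)).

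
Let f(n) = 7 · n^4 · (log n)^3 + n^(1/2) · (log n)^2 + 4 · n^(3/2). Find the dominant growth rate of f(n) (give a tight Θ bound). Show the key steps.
f(n) ∈ Θ(n^4 · (log n)^3)

Compare the terms by growth order. For large n, n^a · (log n)^b dominates n^a' · (log n)^b' iff a > a', or (a = a' and b > b'). Ranking the 3 terms shows the dominant one is 7 · n^4 · (log n)^3. Hence f(n) ∈ Θ(n^4 · (log n)^3).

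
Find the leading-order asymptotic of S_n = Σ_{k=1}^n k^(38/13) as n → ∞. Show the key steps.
S_n ~ (13/51) · n^(51/13)

Integral comparison: Σ_{k=1}^n k^(38/13) = ∫_0^n x^(38/13) dx + O(n^(38/13)). The integral is n^(1 + 38/13) / (1 + 38/13) = n^((38+13)/13) / ((38+13)/13) = (13/51) · n^(51/13).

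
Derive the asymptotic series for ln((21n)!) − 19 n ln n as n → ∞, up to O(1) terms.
ln((21n)!) − 19 n ln n = 2 n ln n + 21(ln 21 − 1) n + (1/2) ln(2π·21n) + O(1/n)

Stirling: ln((21n)!) = 21n ln(21n) − 21n + (1/2) ln(2π·21n) + O(1/n).
Expand 21n ln(21n) = 21n (ln n + ln 21) = 21n ln n + 21n ln 21.
Subtract 19n ln n: leading term is (21 − 19) n ln n = 2 n ln n. The next term is 21n ln 21 − 21n = 21(ln 21 − 1) n. Then the (1/2) ln(2π·21n) correction.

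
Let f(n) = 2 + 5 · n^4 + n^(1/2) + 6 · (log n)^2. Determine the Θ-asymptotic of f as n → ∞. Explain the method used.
f(n) ∈ Θ(n^4)

Compare the terms by growth order. For large n, n^a · (log n)^b dominates n^a' · (log n)^b' iff a > a', or (a = a' and b > b'). Ranking the 4 terms shows the dominant one is 5 · n^4. Hence f(n) ∈ Θ(n^4).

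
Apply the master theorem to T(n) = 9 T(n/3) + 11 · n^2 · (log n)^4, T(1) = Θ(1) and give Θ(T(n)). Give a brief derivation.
T(n) = Θ(n^2 · (log n)^5)

Here log_3 9 = 2 and f(n) = 11 · n^2 · (log n)^4 = Θ(n^(log_3 9) · (log n)^4). This is the extended Case 2 of the master theorem (f matches the critical exponent up to log factors), giving T(n) = Θ(n^(log_3 9) · (log n)^(4+1)) = Θ(n^2 · (log n)^5).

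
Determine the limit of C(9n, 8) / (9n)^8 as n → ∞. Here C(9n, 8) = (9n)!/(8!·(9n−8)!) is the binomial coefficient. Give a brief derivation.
lim = 1/8! = 1/40320

With N = 9n → ∞: C(N, 8) / N^8 = [N(N−1)…(N−7)] / (8! · N^8) = (1/8!) · 1 · (1 − 1/(9n)) · … · (1 − 7/(9n)). Each factor → 1 as N → ∞, so the limit is 1/8! = 1/40320.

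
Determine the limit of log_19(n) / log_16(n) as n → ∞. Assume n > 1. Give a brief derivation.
lim = ln(16) / ln(19) = log_19(16)

Change of base: log_19(n) = ln n / ln 19 and log_16(n) = ln n / ln 16. The ratio is (ln n / ln 19) · (ln 16 / ln n) = ln 16 / ln 19, a constant independent of n. So the limit is ln 16 / ln 19 = log_19(16).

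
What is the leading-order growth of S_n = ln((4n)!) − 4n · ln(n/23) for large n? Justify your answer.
S_n ~ 4n · (ln 92 − 1) + O(ln n)

Stirling: ln((4n)!) = 4n ln(4n) − 4n + O(ln n).
  S_n = 4n ln(4n) − 4n − 4n ln(n/23) + O(ln n)
      = 4n ln(4n) − 4n ln n + 4n ln 23 − 4n + O(ln n)
      = 4n ln 4 + 4n ln 23 − 4n + O(ln n)
      = 4n (ln 92 − 1) + O(ln n).
Numerically ln(92) − 1 ≈ 3.5218.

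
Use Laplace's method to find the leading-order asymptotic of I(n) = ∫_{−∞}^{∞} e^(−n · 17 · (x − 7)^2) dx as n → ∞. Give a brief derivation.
I(n) = sqrt(π/(17n))

Here φ(x) = 17 · (x − 7)^2 has its unique minimum at x* = 7 with φ(x*) = 0 and φ''(x*) = 34. Laplace's method gives
  I(n) ~ e^(−n φ(x*)) · sqrt(2π / (n · φ''(x*))) = sqrt(2π / (34n)) = sqrt(π/(17n)).
This is exact: substituting u = (x − 7)·sqrt(17n) gives I(n) = (1/sqrt(17n)) ∫_{−∞}^{∞} e^(−u^2) du = sqrt(π/(17n)).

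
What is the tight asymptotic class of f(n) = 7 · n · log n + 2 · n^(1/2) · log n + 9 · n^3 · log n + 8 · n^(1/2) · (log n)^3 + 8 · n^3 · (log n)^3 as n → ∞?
f(n) ∈ Θ(n^3 · (log n)^3)

Compare the terms by growth order. For large n, n^a · (log n)^b dominates n^a' · (log n)^b' iff a > a', or (a = a' and b > b'). Ranking the 5 terms shows the dominant one is 8 · n^3 · (log n)^3. Hence f(n) ∈ Θ(n^3 · (log n)^3).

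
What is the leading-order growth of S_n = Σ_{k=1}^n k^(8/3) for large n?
S_n ~ (3/11) · n^(11/3)

Integral comparison: Σ_{k=1}^n k^(8/3) = ∫_0^n x^(8/3) dx + O(n^(8/3)). The integral is n^(1 + 8/3) / (1 + 8/3) = n^((8+3)/3) / ((8+3)/3) = (3/11) · n^(11/3).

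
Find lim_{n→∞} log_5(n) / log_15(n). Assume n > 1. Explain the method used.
lim = ln(15) / ln(5) = log_5(15)

Change of base: log_5(n) = ln n / ln 5 and log_15(n) = ln n / ln 15. The ratio is (ln n / ln 5) · (ln 15 / ln n) = ln 15 / ln 5, a constant independent of n. So the limit is ln 15 / ln 5 = log_5(15).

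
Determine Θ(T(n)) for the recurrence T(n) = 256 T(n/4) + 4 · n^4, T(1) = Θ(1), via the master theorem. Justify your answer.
T(n) = Θ(n^4 log n)

log_4 256 = 4, and f(n) = 4 · n^4 = Θ(n^(log_4 256)). This is Case 2 of the master theorem: T(n) = Θ(f(n) · log n) = Θ(n^4 log n).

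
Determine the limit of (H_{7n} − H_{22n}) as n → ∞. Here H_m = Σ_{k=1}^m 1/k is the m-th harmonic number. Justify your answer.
lim = ln(7/22)

Euler-Maclaurin gives H_m = ln m + γ + 1/(2m) + O(1/m^2). The γ and O(1/m) terms cancel in the difference:
  H_{7n} − H_{22n} = ln(7n) − ln(22n) + O(1/n) = ln(7/22) + O(1/n).
Hence the limit is ln(7/22).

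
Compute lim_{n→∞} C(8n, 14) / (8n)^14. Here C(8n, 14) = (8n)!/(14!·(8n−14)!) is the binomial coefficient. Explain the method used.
lim = 1/14! = 1/87178291200

With N = 8n → ∞: C(N, 14) / N^14 = [N(N−1)…(N−13)] / (14! · N^14) = (1/14!) · 1 · (1 − 1/(8n)) · … · (1 − 13/(8n)). Each factor → 1 as N → ∞, so the limit is 1/14! = 1/87178291200.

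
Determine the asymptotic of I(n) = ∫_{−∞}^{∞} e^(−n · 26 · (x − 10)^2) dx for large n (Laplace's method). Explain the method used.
I(n) = sqrt(π/(26n))

Here φ(x) = 26 · (x − 10)^2 has its unique minimum at x* = 10 with φ(x*) = 0 and φ''(x*) = 52. Laplace's method gives
  I(n) ~ e^(−n φ(x*)) · sqrt(2π / (n · φ''(x*))) = sqrt(2π / (52n)) = sqrt(π/(26n)).
This is exact: substituting u = (x − 10)·sqrt(26n) gives I(n) = (1/sqrt(26n)) ∫_{−∞}^{∞} e^(−u^2) du = sqrt(π/(26n)).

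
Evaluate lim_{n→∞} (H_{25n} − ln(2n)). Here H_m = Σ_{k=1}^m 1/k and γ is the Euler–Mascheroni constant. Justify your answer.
lim = ln(25/2) + γ

By Euler-Maclaurin, H_m = ln m + γ + O(1/m). So
  H_{25n} − ln(2n) = ln(25n) + γ − ln(2n) + O(1/n)
                       = ln(25/2) + γ + O(1/n).
Hence the limit is ln(25/2) + γ.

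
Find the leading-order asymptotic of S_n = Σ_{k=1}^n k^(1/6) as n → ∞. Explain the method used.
S_n ~ (6/7) · n^(7/6)

Integral comparison: Σ_{k=1}^n k^(1/6) = ∫_0^n x^(1/6) dx + O(n^(1/6)). The integral is n^(1 + 1/6) / (1 + 1/6) = n^((1+6)/6) / ((1+6)/6) = (6/7) · n^(7/6).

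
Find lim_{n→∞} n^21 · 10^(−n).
lim = 0

Exponentials with base > 1 dominate every fixed polynomial: for any fixed c, n^c / 10^n → 0 as n → ∞ (e.g. by the ratio test, or by writing 10^n = e^(n ln 10) and noting e^(n ln 10) / n^c → ∞). Hence n^21 · 10^(−n) = n^21 / 10^n → 0.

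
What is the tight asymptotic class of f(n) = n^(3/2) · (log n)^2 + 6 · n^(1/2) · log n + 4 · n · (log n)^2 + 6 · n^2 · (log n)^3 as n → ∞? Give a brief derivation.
f(n) ∈ Θ(n^2 · (log n)^3)

Compare the terms by growth order. For large n, n^a · (log n)^b dominates n^a' · (log n)^b' iff a > a', or (a = a' and b > b'). Ranking the 4 terms shows the dominant one is 6 · n^2 · (log n)^3. Hence f(n) ∈ Θ(n^2 · (log n)^3).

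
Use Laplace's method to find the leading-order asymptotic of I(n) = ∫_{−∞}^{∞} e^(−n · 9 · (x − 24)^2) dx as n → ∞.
I(n) = sqrt(π/(9n))

Here φ(x) = 9 · (x − 24)^2 has its unique minimum at x* = 24 with φ(x*) = 0 and φ''(x*) = 18. Laplace's method gives
  I(n) ~ e^(−n φ(x*)) · sqrt(2π / (n · φ''(x*))) = sqrt(2π / (18n)) = sqrt(π/(9n)).
This is exact: substituting u = (x − 24)·sqrt(9n) gives I(n) = (1/sqrt(9n)) ∫_{−∞}^{∞} e^(−u^2) du = sqrt(π/(9n)).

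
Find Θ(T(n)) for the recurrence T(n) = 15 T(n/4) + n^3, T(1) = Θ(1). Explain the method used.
T(n) = Θ(n^3)

log_4 15 ≈ 1.953. f(n) = n^3 dominates n^(log_4 15) since 3 > 1.953, and the regularity condition a·f(n/b) = 15·(n/4)^3 = (15/64)·n^3 ≤ c·f(n) holds with c = 15/64 ≈ 0.234 < 1. So this is Case 3: T(n) = Θ(f(n)) = Θ(n^3).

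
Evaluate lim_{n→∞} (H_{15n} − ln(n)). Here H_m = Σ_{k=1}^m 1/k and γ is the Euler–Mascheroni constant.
lim = ln 15 + γ

By Euler-Maclaurin, H_m = ln m + γ + O(1/m). So
  H_{15n} − ln(n) = ln(15n) + γ − ln(n) + O(1/n)
                       = ln(15/1) + γ + O(1/n).
Hence the limit is ln(15/1) + γ.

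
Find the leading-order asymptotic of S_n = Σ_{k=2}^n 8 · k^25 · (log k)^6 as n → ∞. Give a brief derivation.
S_n ~ 4 · n^26 · (log n)^6 / 13

By integral comparison, S_n = ∫_1^n 8 · x^25 · (log x)^6 dx + O(n^25 · (log n)^6). For the integral, the leading term of ∫_1^n x^25 (log x)^6 dx is n^26/26 · (log n)^6 (by repeated integration by parts; each step lowers the log-exponent and produces a relatively O(1/log n) correction). Hence S_n ~ 4 · n^26 · (log n)^6 / 13.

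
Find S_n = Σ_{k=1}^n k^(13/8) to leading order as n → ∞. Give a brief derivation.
S_n ~ (8/21) · n^(21/8)

Integral comparison: Σ_{k=1}^n k^(13/8) = ∫_0^n x^(13/8) dx + O(n^(13/8)). The integral is n^(1 + 13/8) / (1 + 13/8) = n^((13+8)/8) / ((13+8)/8) = (8/21) · n^(21/8).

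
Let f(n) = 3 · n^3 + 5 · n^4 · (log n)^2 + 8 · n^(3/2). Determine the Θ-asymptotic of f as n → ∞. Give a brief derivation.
f(n) ∈ Θ(n^4 · (log n)^2)

Compare the terms by growth order. For large n, n^a · (log n)^b dominates n^a' · (log n)^b' iff a > a', or (a = a' and b > b'). Ranking the 3 terms shows the dominant one is 5 · n^4 · (log n)^2. Hence f(n) ∈ Θ(n^4 · (log n)^2).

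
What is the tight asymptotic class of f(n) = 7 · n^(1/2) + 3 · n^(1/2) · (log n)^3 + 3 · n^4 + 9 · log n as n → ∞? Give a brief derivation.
f(n) ∈ Θ(n^4)

Compare the terms by growth order. For large n, n^a · (log n)^b dominates n^a' · (log n)^b' iff a > a', or (a = a' and b > b'). Ranking the 4 terms shows the dominant one is 3 · n^4. Hence f(n) ∈ Θ(n^4).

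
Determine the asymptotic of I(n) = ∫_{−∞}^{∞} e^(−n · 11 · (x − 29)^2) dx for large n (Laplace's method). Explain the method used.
I(n) = sqrt(π/(11n))

Here φ(x) = 11 · (x − 29)^2 has its unique minimum at x* = 29 with φ(x*) = 0 and φ''(x*) = 22. Laplace's method gives
  I(n) ~ e^(−n φ(x*)) · sqrt(2π / (n · φ''(x*))) = sqrt(2π / (22n)) = sqrt(π/(11n)).
This is exact: substituting u = (x − 29)·sqrt(11n) gives I(n) = (1/sqrt(11n)) ∫_{−∞}^{∞} e^(−u^2) du = sqrt(π/(11n)).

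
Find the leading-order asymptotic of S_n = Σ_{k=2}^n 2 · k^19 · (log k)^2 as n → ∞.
S_n ~ n^20 · (log n)^2 / 10

By integral comparison, S_n = ∫_1^n 2 · x^19 · (log x)^2 dx + O(n^19 · (log n)^2). For the integral, the leading term of ∫_1^n x^19 (log x)^2 dx is n^20/20 · (log n)^2 (by repeated integration by parts; each step lowers the log-exponent and produces a relatively O(1/log n) correction). Hence S_n ~ n^20 · (log n)^2 / 10.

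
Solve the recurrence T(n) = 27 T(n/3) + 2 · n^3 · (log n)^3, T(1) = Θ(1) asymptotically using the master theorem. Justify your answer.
T(n) = Θ(n^3 · (log n)^4)

Here log_3 27 = 3 and f(n) = 2 · n^3 · (log n)^3 = Θ(n^(log_3 27) · (log n)^3). This is the extended Case 2 of the master theorem (f matches the critical exponent up to log factors), giving T(n) = Θ(n^(log_3 27) · (log n)^(3+1)) = Θ(n^3 · (log n)^4).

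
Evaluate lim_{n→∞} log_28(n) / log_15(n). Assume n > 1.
lim = ln(15) / ln(28) = log_28(15)

Change of base: log_28(n) = ln n / ln 28 and log_15(n) = ln n / ln 15. The ratio is (ln n / ln 28) · (ln 15 / ln n) = ln 15 / ln 28, a constant independent of n. So the limit is ln 15 / ln 28 = log_28(15).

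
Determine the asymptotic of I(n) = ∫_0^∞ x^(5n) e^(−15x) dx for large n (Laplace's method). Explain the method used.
I(n) ~ (sqrt(2π·5n) / 15) · (5n/(15e))^(5n)

Write the integrand as exp(5n ln x − 15x) and set f(x) = 5n ln x − 15x. Then f'(x) = 5n/x − 15 = 0 at x* = 5n/15, and f''(x*) = −5n/x*^2 = −15^2/(5n). Laplace's method (interior maximum) gives
  I(n) ~ e^(f(x*)) · sqrt(2π / |f''(x*)|)
        = exp(5n ln(5n/15) − 5n) · sqrt(2π · 5n / 15^2)
        = (5n/15)^(5n) e^(−5n) · sqrt(2π·5n) / 15
        = (sqrt(2π·5n) / 15) · (5n/(15e))^(5n).
This matches Γ(5n+1)/15^(5n+1) with Stirling applied to Γ.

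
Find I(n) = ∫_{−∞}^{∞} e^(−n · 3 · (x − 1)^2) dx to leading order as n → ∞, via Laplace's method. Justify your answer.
I(n) = sqrt(π/(3n))

Here φ(x) = 3 · (x − 1)^2 has its unique minimum at x* = 1 with φ(x*) = 0 and φ''(x*) = 6. Laplace's method gives
  I(n) ~ e^(−n φ(x*)) · sqrt(2π / (n · φ''(x*))) = sqrt(2π / (6n)) = sqrt(π/(3n)).
This is exact: substituting u = (x − 1)·sqrt(3n) gives I(n) = (1/sqrt(3n)) ∫_{−∞}^{∞} e^(−u^2) du = sqrt(π/(3n)).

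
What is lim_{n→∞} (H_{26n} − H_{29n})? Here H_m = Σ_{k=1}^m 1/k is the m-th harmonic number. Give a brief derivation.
lim = ln(26/29)

Euler-Maclaurin gives H_m = ln m + γ + 1/(2m) + O(1/m^2). The γ and O(1/m) terms cancel in the difference:
  H_{26n} − H_{29n} = ln(26n) − ln(29n) + O(1/n) = ln(26/29) + O(1/n).
Hence the limit is ln(26/29).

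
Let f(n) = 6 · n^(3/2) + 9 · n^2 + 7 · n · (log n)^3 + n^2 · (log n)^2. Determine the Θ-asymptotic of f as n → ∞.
f(n) ∈ Θ(n^2 · (log n)^2)

Compare the terms by growth order. For large n, n^a · (log n)^b dominates n^a' · (log n)^b' iff a > a', or (a = a' and b > b'). Ranking the 4 terms shows the dominant one is n^2 · (log n)^2. Hence f(n) ∈ Θ(n^2 · (log n)^2).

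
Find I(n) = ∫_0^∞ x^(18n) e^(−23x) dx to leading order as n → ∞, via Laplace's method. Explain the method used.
I(n) ~ (sqrt(2π·18n) / 23) · (18n/(23e))^(18n)

Write the integrand as exp(18n ln x − 23x) and set f(x) = 18n ln x − 23x. Then f'(x) = 18n/x − 23 = 0 at x* = 18n/23, and f''(x*) = −18n/x*^2 = −23^2/(18n). Laplace's method (interior maximum) gives
  I(n) ~ e^(f(x*)) · sqrt(2π / |f''(x*)|)
        = exp(18n ln(18n/23) − 18n) · sqrt(2π · 18n / 23^2)
        = (18n/23)^(18n) e^(−18n) · sqrt(2π·18n) / 23
        = (sqrt(2π·18n) / 23) · (18n/(23e))^(18n).
This matches Γ(18n+1)/23^(18n+1) with Stirling applied to Γ.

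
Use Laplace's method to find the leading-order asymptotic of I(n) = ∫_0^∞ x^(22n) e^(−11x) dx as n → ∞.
I(n) ~ (sqrt(2π·22n) / 11) · (22n/(11e))^(22n)

Write the integrand as exp(22n ln x − 11x) and set f(x) = 22n ln x − 11x. Then f'(x) = 22n/x − 11 = 0 at x* = 22n/11, and f''(x*) = −22n/x*^2 = −11^2/(22n). Laplace's method (interior maximum) gives
  I(n) ~ e^(f(x*)) · sqrt(2π / |f''(x*)|)
        = exp(22n ln(22n/11) − 22n) · sqrt(2π · 22n / 11^2)
        = (22n/11)^(22n) e^(−22n) · sqrt(2π·22n) / 11
        = (sqrt(2π·22n) / 11) · (22n/(11e))^(22n).
This matches Γ(22n+1)/11^(22n+1) with Stirling applied to Γ.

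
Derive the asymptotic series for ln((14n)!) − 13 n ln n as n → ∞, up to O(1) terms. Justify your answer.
ln((14n)!) − 13 n ln n = n ln n + 14(ln 14 − 1) n + (1/2) ln(2π·14n) + O(1/n)

Stirling: ln((14n)!) = 14n ln(14n) − 14n + (1/2) ln(2π·14n) + O(1/n).
Expand 14n ln(14n) = 14n (ln n + ln 14) = 14n ln n + 14n ln 14.
Subtract 13n ln n: leading term is (14 − 13) n ln n = n ln n. The next term is 14n ln 14 − 14n = 14(ln 14 − 1) n. Then the (1/2) ln(2π·14n) correction.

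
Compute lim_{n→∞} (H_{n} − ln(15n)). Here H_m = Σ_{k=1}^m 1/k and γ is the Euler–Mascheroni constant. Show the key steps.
lim = −ln 15 + γ

By Euler-Maclaurin, H_m = ln m + γ + O(1/m). So
  H_{n} − ln(15n) = ln(n) + γ − ln(15n) + O(1/n)
                       = ln(1/15) + γ + O(1/n).
Hence the limit is ln(1/15) + γ.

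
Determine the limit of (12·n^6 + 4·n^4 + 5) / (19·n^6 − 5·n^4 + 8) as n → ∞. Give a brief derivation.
lim = 12/19

For large n the leading n^6 terms dominate both numerator and denominator. Dividing top and bottom by n^6, every other term tends to 0, leaving 12/19.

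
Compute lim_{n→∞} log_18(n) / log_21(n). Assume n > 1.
lim = ln(21) / ln(18) = log_18(21)

Change of base: log_18(n) = ln n / ln 18 and log_21(n) = ln n / ln 21. The ratio is (ln n / ln 18) · (ln 21 / ln n) = ln 21 / ln 18, a constant independent of n. So the limit is ln 21 / ln 18 = log_18(21).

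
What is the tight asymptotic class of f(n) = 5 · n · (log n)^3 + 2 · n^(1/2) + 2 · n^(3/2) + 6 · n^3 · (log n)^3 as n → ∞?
f(n) ∈ Θ(n^3 · (log n)^3)

Compare the terms by growth order. For large n, n^a · (log n)^b dominates n^a' · (log n)^b' iff a > a', or (a = a' and b > b'). Ranking the 4 terms shows the dominant one is 6 · n^3 · (log n)^3. Hence f(n) ∈ Θ(n^3 · (log n)^3).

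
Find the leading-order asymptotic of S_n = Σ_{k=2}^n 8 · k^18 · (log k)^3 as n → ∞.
S_n ~ 8 · n^19 · (log n)^3 / 19

By integral comparison, S_n = ∫_1^n 8 · x^18 · (log x)^3 dx + O(n^18 · (log n)^3). For the integral, the leading term of ∫_1^n x^18 (log x)^3 dx is n^19/19 · (log n)^3 (by repeated integration by parts; each step lowers the log-exponent and produces a relatively O(1/log n) correction). Hence S_n ~ 8 · n^19 · (log n)^3 / 19.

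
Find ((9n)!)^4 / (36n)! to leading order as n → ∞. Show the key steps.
((9n)!)^4/(36n)! ~ ((2π·9n)^(3/2) / 2) · 4^(−4·9n)  →  0

Write N = 9n. Stirling: N! ~ sqrt(2π N)(N/e)^N and (4N)! ~ sqrt(2π·4N)·(4N/e)^(4N).
  (N!)^4/(4N)! ~ (2π N)^(4/2) (N/e)^(4N) / [sqrt(2π·4N) (4N/e)^(4N)]
     = (2π N)^(4/2) / sqrt(2π·4N) · (N/(4N))^(4N)
     = (2π N)^((4−1)/2) / 2 · 4^(−4N).
Since 4^4 > 1, the factor 4^(−4N) decays exponentially, so the ratio → 0. Substituting N = 9n gives the stated form.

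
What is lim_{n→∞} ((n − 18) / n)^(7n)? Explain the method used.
lim = e^(−126)

Rewrite as (1 − 18/n)^(7n). By the standard limit (1 + x/n)^n → e^x, we have (1 − 18/n)^n → e^(−18), and raising to the 7th power gives e^(−126).
More precisely, ln[(1 − 18/n)^(7n)] = 7n · ln(1 − 18/n) = 7n · (-18/n + O(1/n^2)) = -126 + O(1/n) → -126.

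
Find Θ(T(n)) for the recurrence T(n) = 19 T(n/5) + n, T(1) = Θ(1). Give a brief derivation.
T(n) = Θ(n^(log_5 19))

Master theorem: compare f(n) = n to n^(log_5 19) where log_5 19 ≈ 1.829. Since 1 < log_5 19, we have f(n) = O(n^(log_5 19 − ε)) for some ε > 0 — Case 1. Hence T(n) = Θ(n^(log_5 19)).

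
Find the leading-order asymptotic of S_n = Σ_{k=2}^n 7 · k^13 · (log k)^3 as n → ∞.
S_n ~ n^14 · (log n)^3 / 2

By integral comparison, S_n = ∫_1^n 7 · x^13 · (log x)^3 dx + O(n^13 · (log n)^3). For the integral, the leading term of ∫_1^n x^13 (log x)^3 dx is n^14/14 · (log n)^3 (by repeated integration by parts; each step lowers the log-exponent and produces a relatively O(1/log n) correction). Hence S_n ~ n^14 · (log n)^3 / 2.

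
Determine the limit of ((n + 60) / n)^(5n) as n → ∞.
lim = e^300

Rewrite as (1 + 60/n)^(5n). By the standard limit (1 + x/n)^n → e^x, we have (1 + 60/n)^n → e^60, and raising to the 5th power gives e^300.
More precisely, ln[(1 + 60/n)^(5n)] = 5n · ln(1 + 60/n) = 5n · (60/n + O(1/n^2)) = 300 + O(1/n) → 300.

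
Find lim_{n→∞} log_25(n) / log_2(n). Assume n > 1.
lim = ln(2) / ln(25) = log_25(2)

Change of base: log_25(n) = ln n / ln 25 and log_2(n) = ln n / ln 2. The ratio is (ln n / ln 25) · (ln 2 / ln n) = ln 2 / ln 25, a constant independent of n. So the limit is ln 2 / ln 25 = log_25(2).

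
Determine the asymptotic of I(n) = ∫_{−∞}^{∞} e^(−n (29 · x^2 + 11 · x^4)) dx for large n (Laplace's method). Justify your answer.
I(n) ~ sqrt(π/(29n))

φ(x) = 29 · x^2 + 11 · x^4 has its unique global minimum at x* = 0 (since φ'(x) = 58x + 44x^3 = 0 only at x = 0 for real x with both coefficients positive, and φ → ∞ as |x| → ∞). At x* = 0, φ(0) = 0 and φ''(0) = 58. Laplace's method then gives
  I(n) ~ sqrt(2π / (n · φ''(0))) · e^(−n φ(0)) = sqrt(2π / (58n)) = sqrt(π/(29n)).
The 11 · x^4 term contributes only at subleading order (an O(1/n) relative correction).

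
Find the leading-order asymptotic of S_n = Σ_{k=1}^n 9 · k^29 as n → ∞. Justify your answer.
S_n ~ 3 · n^30 / 10

By integral comparison (Euler-Maclaurin), Σ_{k=1}^n 9 · k^29 = 9 · ∫_0^n x^29 dx + O(n^29) = 9 · n^30/30 = 3 · n^30 / 10 + O(n^29). (Equivalently, Faulhaber's formula gives the same leading term.)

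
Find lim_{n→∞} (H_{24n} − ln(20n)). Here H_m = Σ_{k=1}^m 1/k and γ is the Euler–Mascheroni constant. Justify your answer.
lim = ln(6/5) + γ

By Euler-Maclaurin, H_m = ln m + γ + O(1/m). So
  H_{24n} − ln(20n) = ln(24n) + γ − ln(20n) + O(1/n)
                       = ln(24/20) + γ + O(1/n).
Hence the limit is ln(24/20) + γ (= ln(6/5)).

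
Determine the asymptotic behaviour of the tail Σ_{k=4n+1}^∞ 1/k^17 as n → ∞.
Σ_{k>4n} 1/k^17 ~ 1/(16 · (4n)^16)

Compare to the integral: ∫_{4n}^∞ x^(−17) dx = [−x^(−16)/16]_{4n}^∞ = 1/((17−1)·(4n)^16). Euler-Maclaurin then gives
  Σ_{k>4n} 1/k^17 = ∫_{4n}^∞ dx/x^17 − 1/(2·(4n)^17) + O(1/(4n)^18).
(Equivalently this is ζ(17) − Σ_{k≤4n} 1/k^17.)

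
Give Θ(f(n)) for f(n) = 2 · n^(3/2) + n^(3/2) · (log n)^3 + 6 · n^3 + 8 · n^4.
f(n) ∈ Θ(n^4)

Compare the terms by growth order. For large n, n^a · (log n)^b dominates n^a' · (log n)^b' iff a > a', or (a = a' and b > b'). Ranking the 4 terms shows the dominant one is 8 · n^4. Hence f(n) ∈ Θ(n^4).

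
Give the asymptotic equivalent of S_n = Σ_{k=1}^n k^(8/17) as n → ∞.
S_n ~ (17/25) · n^(25/17)

Integral comparison: Σ_{k=1}^n k^(8/17) = ∫_0^n x^(8/17) dx + O(n^(8/17)). The integral is n^(1 + 8/17) / (1 + 8/17) = n^((8+17)/17) / ((8+17)/17) = (17/25) · n^(25/17).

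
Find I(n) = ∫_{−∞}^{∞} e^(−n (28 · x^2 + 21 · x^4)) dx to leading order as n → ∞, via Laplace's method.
I(n) ~ sqrt(π/(28n))

φ(x) = 28 · x^2 + 21 · x^4 has its unique global minimum at x* = 0 (since φ'(x) = 56x + 84x^3 = 0 only at x = 0 for real x with both coefficients positive, and φ → ∞ as |x| → ∞). At x* = 0, φ(0) = 0 and φ''(0) = 56. Laplace's method then gives
  I(n) ~ sqrt(2π / (n · φ''(0))) · e^(−n φ(0)) = sqrt(2π / (56n)) = sqrt(π/(28n)).
The 21 · x^4 term contributes only at subleading order (an O(1/n) relative correction).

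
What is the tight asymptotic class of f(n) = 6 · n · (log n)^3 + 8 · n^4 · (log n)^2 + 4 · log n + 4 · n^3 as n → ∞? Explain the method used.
f(n) ∈ Θ(n^4 · (log n)^2)

Compare the terms by growth order. For large n, n^a · (log n)^b dominates n^a' · (log n)^b' iff a > a', or (a = a' and b > b'). Ranking the 4 terms shows the dominant one is 8 · n^4 · (log n)^2. Hence f(n) ∈ Θ(n^4 · (log n)^2).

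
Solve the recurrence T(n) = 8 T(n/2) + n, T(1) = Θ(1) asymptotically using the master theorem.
T(n) = Θ(n^3)

Master theorem: compare f(n) = n to n^(log_2 8) where log_2 8 = 3. Since 1 < log_2 8, we have f(n) = O(n^(log_2 8 − ε)) for some ε > 0 — Case 1. Hence T(n) = Θ(n^(log_2 8)) = Θ(n^3).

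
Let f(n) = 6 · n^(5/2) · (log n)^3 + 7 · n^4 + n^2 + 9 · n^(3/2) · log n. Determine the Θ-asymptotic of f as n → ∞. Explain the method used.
f(n) ∈ Θ(n^4)

Compare the terms by growth order. For large n, n^a · (log n)^b dominates n^a' · (log n)^b' iff a > a', or (a = a' and b > b'). Ranking the 4 terms shows the dominant one is 7 · n^4. Hence f(n) ∈ Θ(n^4).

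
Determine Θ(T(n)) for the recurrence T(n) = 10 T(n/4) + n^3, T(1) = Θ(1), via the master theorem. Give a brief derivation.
T(n) = Θ(n^3)

log_4 10 ≈ 1.661. f(n) = n^3 dominates n^(log_4 10) since 3 > 1.661, and the regularity condition a·f(n/b) = 10·(n/4)^3 = (10/64)·n^3 ≤ c·f(n) holds with c = 10/64 ≈ 0.156 < 1. So this is Case 3: T(n) = Θ(f(n)) = Θ(n^3).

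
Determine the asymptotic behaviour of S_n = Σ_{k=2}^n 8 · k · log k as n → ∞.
S_n ~ 4 · n^2 log n − 2 · n^2

By integral comparison, S_n = ∫_1^n 8 · x · log x dx + O(n · log n). For the integral, ∫ x^1 log x dx = n^2 log n / 2 − n^2/4 (integration by parts). Hence S_n ~ 4 · n^2 log n − 2 · n^2.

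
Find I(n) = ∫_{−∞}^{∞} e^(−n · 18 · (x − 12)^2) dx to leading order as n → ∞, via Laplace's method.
I(n) = sqrt(π/(18n))

Here φ(x) = 18 · (x − 12)^2 has its unique minimum at x* = 12 with φ(x*) = 0 and φ''(x*) = 36. Laplace's method gives
  I(n) ~ e^(−n φ(x*)) · sqrt(2π / (n · φ''(x*))) = sqrt(2π / (36n)) = sqrt(π/(18n)).
This is exact: substituting u = (x − 12)·sqrt(18n) gives I(n) = (1/sqrt(18n)) ∫_{−∞}^{∞} e^(−u^2) du = sqrt(π/(18n)).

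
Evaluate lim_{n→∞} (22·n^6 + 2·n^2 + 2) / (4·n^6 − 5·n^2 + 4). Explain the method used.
lim = 22/4 = 11/2

For large n the leading n^6 terms dominate both numerator and denominator. Dividing top and bottom by n^6, every other term tends to 0, leaving 22/4 = 11/2.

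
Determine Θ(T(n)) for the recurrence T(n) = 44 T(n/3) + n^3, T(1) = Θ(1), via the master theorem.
T(n) = Θ(n^(log_3 44))

Master theorem: compare f(n) = n^3 to n^(log_3 44) where log_3 44 ≈ 3.445. Since 3 < log_3 44, we have f(n) = O(n^(log_3 44 − ε)) for some ε > 0 — Case 1. Hence T(n) = Θ(n^(log_3 44)).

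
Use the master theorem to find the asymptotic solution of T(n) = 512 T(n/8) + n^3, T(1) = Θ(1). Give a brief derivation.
T(n) = Θ(n^3 log n)

log_8 512 = 3, and f(n) = n^3 = Θ(n^(log_8 512)). This is Case 2 of the master theorem: T(n) = Θ(f(n) · log n) = Θ(n^3 log n).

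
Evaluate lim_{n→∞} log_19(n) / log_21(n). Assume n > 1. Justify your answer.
lim = ln(21) / ln(19) = log_19(21)

Change of base: log_19(n) = ln n / ln 19 and log_21(n) = ln n / ln 21. The ratio is (ln n / ln 19) · (ln 21 / ln n) = ln 21 / ln 19, a constant independent of n. So the limit is ln 21 / ln 19 = log_19(21).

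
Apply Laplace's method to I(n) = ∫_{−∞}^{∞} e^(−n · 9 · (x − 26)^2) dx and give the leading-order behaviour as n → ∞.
I(n) = sqrt(π/(9n))

Here φ(x) = 9 · (x − 26)^2 has its unique minimum at x* = 26 with φ(x*) = 0 and φ''(x*) = 18. Laplace's method gives
  I(n) ~ e^(−n φ(x*)) · sqrt(2π / (n · φ''(x*))) = sqrt(2π / (18n)) = sqrt(π/(9n)).
This is exact: substituting u = (x − 26)·sqrt(9n) gives I(n) = (1/sqrt(9n)) ∫_{−∞}^{∞} e^(−u^2) du = sqrt(π/(9n)).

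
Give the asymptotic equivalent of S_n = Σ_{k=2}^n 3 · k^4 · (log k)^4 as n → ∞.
S_n ~ 3 · n^5 · (log n)^4 / 5

By integral comparison, S_n = ∫_1^n 3 · x^4 · (log x)^4 dx + O(n^4 · (log n)^4). For the integral, the leading term of ∫_1^n x^4 (log x)^4 dx is n^5/5 · (log n)^4 (by repeated integration by parts; each step lowers the log-exponent and produces a relatively O(1/log n) correction). Hence S_n ~ 3 · n^5 · (log n)^4 / 5.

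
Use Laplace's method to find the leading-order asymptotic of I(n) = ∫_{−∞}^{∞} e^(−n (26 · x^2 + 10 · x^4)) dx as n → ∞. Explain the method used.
I(n) ~ sqrt(π/(26n))

φ(x) = 26 · x^2 + 10 · x^4 has its unique global minimum at x* = 0 (since φ'(x) = 52x + 40x^3 = 0 only at x = 0 for real x with both coefficients positive, and φ → ∞ as |x| → ∞). At x* = 0, φ(0) = 0 and φ''(0) = 52. Laplace's method then gives
  I(n) ~ sqrt(2π / (n · φ''(0))) · e^(−n φ(0)) = sqrt(2π / (52n)) = sqrt(π/(26n)).
The 10 · x^4 term contributes only at subleading order (an O(1/n) relative correction).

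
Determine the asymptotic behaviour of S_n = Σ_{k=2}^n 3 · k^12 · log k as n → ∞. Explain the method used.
S_n ~ 3 · n^13 log n / 13 − 3 · n^13 / 169

By integral comparison, S_n = ∫_1^n 3 · x^12 · log x dx + O(n^12 · log n). For the integral, ∫ x^12 log x dx = n^13 log n / 13 − n^13/169 (integration by parts). Hence S_n ~ 3 · n^13 log n / 13 − 3 · n^13 / 169.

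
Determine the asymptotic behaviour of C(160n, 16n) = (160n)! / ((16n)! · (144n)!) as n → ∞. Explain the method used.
C(160n, 16n) ~ (10000000000/387420489)^(16n) · sqrt(5/(9π·16n))

Write N = 16n. Apply Stirling to each factorial:
  (10N)! ~ sqrt(2π·10N) · (10N/e)^(10N),
  N! ~ sqrt(2π N) · (N/e)^N,
  (9N)! ~ sqrt(2π·9N) · (9N/e)^(9N).
The exponential factors combine to (10N)^(10N) / (N^N · (9N)^(9N)) = 10^(10N)/9^(9N) = (10^10/9^9)^N = (10000000000/387420489)^N.
The square-root prefactors combine to sqrt(2π·10N) / (sqrt(2π N)·sqrt(2π·9N)) = sqrt(10 / (2π·9·N)) = sqrt(5/(9π·16n)).
Substituting N = 16n: C(160n, 16n) ~ (10000000000/387420489)^(16n) · sqrt(5/(9π·16n)).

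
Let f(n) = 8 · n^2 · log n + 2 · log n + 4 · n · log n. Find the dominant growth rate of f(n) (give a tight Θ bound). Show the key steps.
f(n) ∈ Θ(n^2 · log n)

Compare the terms by growth order. For large n, n^a · (log n)^b dominates n^a' · (log n)^b' iff a > a', or (a = a' and b > b'). Ranking the 3 terms shows the dominant one is 8 · n^2 · log n. Hence f(n) ∈ Θ(n^2 · log n).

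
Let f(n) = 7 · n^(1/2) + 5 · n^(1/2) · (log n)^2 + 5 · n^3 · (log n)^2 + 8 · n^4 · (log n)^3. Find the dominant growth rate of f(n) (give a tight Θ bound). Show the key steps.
f(n) ∈ Θ(n^4 · (log n)^3)

Compare the terms by growth order. For large n, n^a · (log n)^b dominates n^a' · (log n)^b' iff a > a', or (a = a' and b > b'). Ranking the 4 terms shows the dominant one is 8 · n^4 · (log n)^3. Hence f(n) ∈ Θ(n^4 · (log n)^3).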